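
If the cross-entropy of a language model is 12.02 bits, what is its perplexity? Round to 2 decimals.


Perplexity formula: PP = 2^H
H = 12.02
PP = 2^12.02
Decompose: 2^12.02 = 2^12 * 2^0.02
2^12 = 4096, 2^0.02 ~ 1.0139595
PP ~ 4096 * 1.0139595 = 4153.1781120
Rounded to 2 decimals: 4153.18

4153.18


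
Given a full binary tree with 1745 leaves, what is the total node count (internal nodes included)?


Leaf nodes (terminals): 1745
Internal nodes = n - 1 = 1745 - 1 = 1744
Total = leaves + internal = 1745 + 1744 = 3489

3489


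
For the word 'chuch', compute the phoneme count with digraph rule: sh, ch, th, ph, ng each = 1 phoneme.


Parsing 'chuch' greedily, digraphs first:
  'ch' -> digraph (1 consonant phoneme) (phonemes so far: 1)
  'u' -> vowel phoneme (phonemes so far: 2)
  'ch' -> digraph (1 consonant phoneme) (phonemes so far: 3)
Total phonemes: 3

3


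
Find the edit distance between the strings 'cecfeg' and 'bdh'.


Building DP table for s1='cecfeg' (len 6) and s2='bdh' (len 3):
       b  d  h
    0  1  2  3
  c 1  1  2  3
  e 2  2  2  3
  c 3  3  3  3
  f 4  4  4  4
  e 5  5  5  5
  g 6  6  6  6
Edit distance = dp[6][3] = 6

6


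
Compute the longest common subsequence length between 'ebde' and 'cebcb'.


DP table for LCS of 'ebde' and 'cebcb':
       c  e  b  c  b
    0  0  0  0  0  0
  e 0  0  1  1  1  1
  b 0  0  1  2  2  2
  d 0  0  1  2  2  2
  e 0  0  1  2  2  2
LCS: 'eb'
LCS length = 2

2


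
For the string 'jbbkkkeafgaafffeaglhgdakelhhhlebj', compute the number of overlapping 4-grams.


String 'jbbkkkeafgaafffeaglhgdakelhhhlebj' has length L = 33.
Number of overlapping n-grams = L - n + 1
Substituting: 33 - 4 + 1 = 30

30


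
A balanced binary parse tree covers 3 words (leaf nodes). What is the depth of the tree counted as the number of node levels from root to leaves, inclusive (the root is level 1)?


In a balanced binary tree with n leaves the deepest leaf is ceil(log2(n)) edges below the root,
so counting node levels inclusive of root and leaves gives ceil(log2(n)) + 1 levels.
log2(3) = 1.5850
ceil(1.5850) = 2
levels = 2 + 1 = 3

3


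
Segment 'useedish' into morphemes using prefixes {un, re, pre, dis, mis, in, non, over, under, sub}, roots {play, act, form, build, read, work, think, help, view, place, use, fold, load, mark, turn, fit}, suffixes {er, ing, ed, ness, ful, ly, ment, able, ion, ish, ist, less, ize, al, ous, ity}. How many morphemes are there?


Segmenting 'useedish' against the inventory:
  'use' -> root (morpheme 1)
  'ed' -> suffix (morpheme 2)
  'ish' -> suffix (morpheme 3)
Total morphemes: 3

3


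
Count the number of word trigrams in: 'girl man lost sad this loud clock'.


Word trigrams from [7] words:
  Trigram 1: (girl man lost)
  Trigram 2: (man lost sad)
  Trigram 3: (lost sad this)
  Trigram 4: (sad this loud)
  Trigram 5: (this loud clock)
Total word trigrams: 7 - 2 = 5

5


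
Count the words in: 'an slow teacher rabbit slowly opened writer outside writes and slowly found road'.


Counting words by splitting on spaces:
  Word 1: 'an'
  Word 2: 'slow'
  Word 3: 'teacher'
  Word 4: 'rabbit'
  Word 5: 'slowly'
  Word 6: 'opened'
  Word 7: 'writer'
  Word 8: 'outside'
  Word 9: 'writes'
  Word 10: 'and'
  Word 11: 'slowly'
  Word 12: 'found'
  Word 13: 'road'
Total words: 13

13


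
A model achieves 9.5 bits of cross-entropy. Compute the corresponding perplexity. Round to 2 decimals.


Perplexity formula: PP = 2^H
H = 9.5
PP = 2^9.5
Decompose: 2^9.5 = 2^9 * 2^0.5 = 2^9 * sqrt(2)
2^9 = 512, sqrt(2) ~ 1.4142136
PP ~ 512 * 1.4142136 = 724.0773632
Rounded to 2 decimals: 724.08

724.08


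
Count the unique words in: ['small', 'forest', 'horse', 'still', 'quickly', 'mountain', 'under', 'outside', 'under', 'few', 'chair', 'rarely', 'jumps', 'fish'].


Listing all tokens and tracking unique types:
  Token 1: 'small' -> NEW (unique so far: 1)
  Token 2: 'forest' -> NEW (unique so far: 2)
  Token 3: 'horse' -> NEW (unique so far: 3)
  Token 4: 'still' -> NEW (unique so far: 4)
  Token 5: 'quickly' -> NEW (unique so far: 5)
  Token 6: 'mountain' -> NEW (unique so far: 6)
  Token 7: 'under' -> NEW (unique so far: 7)
  Token 8: 'outside' -> NEW (unique so far: 8)
  Token 9: 'under' -> duplicate (unique so far: 8)
  Token 10: 'few' -> NEW (unique so far: 9)
  Token 11: 'chair' -> NEW (unique so far: 10)
  Token 12: 'rarely' -> NEW (unique so far: 11)
  Token 13: 'jumps' -> NEW (unique so far: 12)
  Token 14: 'fish' -> NEW (unique so far: 13)
Unique types: ('chair', 'few', 'fish', 'forest', 'horse', 'jumps', 'mountain', 'outside', 'quickly', 'rarely', 'small', 'still', 'under')
Vocabulary size: 13

13


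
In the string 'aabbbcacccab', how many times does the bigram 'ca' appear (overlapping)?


Scanning 'aabbbcacccab' for bigram 'ca':
  Position 0: 'aa' -> no
  Position 1: 'ab' -> no
  Position 2: 'bb' -> no
  Position 3: 'bb' -> no
  Position 4: 'bc' -> no
  Position 5: 'ca' -> MATCH
  Position 6: 'ac' -> no
  Position 7: 'cc' -> no
  Position 8: 'cc' -> no
  Position 9: 'ca' -> MATCH
  Position 10: 'ab' -> no
Total matches: 2

2


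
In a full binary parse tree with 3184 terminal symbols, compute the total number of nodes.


Leaf nodes (terminals): 3184
Internal nodes = n - 1 = 3184 - 1 = 3183
Total = leaves + internal = 3184 + 3183 = 6367

6367


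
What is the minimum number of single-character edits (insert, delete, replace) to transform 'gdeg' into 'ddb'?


Building DP table for s1='gdeg' (len 4) and s2='ddb' (len 3):
       d  d  b
    0  1  2  3
  g 1  1  2  3
  d 2  1  1  2
  e 3  2  2  2
  g 4  3  3  3
Edit distance = dp[4][3] = 3

3


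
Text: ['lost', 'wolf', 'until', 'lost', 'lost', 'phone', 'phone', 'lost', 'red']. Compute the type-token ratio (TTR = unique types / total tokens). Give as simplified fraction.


Tokens: 9
Unique types: ('lost', 'phone', 'red', 'until', 'wolf') = 5
TTR = 5/9
Already in lowest terms.

5/9


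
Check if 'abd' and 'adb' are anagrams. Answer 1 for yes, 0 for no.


Sort characters of 'abd': 'abd'
Sort characters of 'adb': 'abd'
Sorted forms match -> they ARE anagrams
Result: 1

1


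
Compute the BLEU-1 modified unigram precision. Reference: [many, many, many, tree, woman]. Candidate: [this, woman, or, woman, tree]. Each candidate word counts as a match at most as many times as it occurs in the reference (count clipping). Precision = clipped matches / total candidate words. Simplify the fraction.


Reference word counts: {'many': 3, 'tree': 1, 'woman': 1}
Checking each candidate word (with clipping):
  'this' -> not in reference -> no match (matches: 0)
  'woman' -> in reference (ref count 1, used 1/1) -> match (matches: 1)
  'or' -> not in reference -> no match (matches: 1)
  'woman' -> ref count 1 already used up (1/1) -> clipped, no match (matches: 1)
  'tree' -> in reference (ref count 1, used 1/1) -> match (matches: 2)
Clipped matches: 2, Candidate length: 5
Precision = 2/5

2/5


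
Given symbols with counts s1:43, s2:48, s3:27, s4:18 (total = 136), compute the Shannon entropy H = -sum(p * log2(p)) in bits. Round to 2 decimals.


Computing entropy H = -sum(p_i * log2(p_i)):
  s1: p = 43/136 = 0.3162, -p*log2(p) = 0.5252
  s2: p = 48/136 = 0.3529, -p*log2(p) = 0.5303
  s3: p = 27/136 = 0.1985, -p*log2(p) = 0.4631
  s4: p = 18/136 = 0.1324, -p*log2(p) = 0.3861
H = sum of terms = 1.9047
Rounded to 2 decimals: 1.90

1.90


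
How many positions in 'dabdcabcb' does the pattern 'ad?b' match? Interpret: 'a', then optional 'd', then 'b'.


Pattern: ad?b means 'a', then optional 'd', then 'b'.
Scanning 'dabdcabcb' position-by-position:
  Pos 0: window 'dab' -> no
  Pos 1: window 'abd' -> MATCH
  Pos 2: window 'bdc' -> no
  Pos 3: window 'dca' -> no
  Pos 4: window 'cab' -> no
  Pos 5: window 'abc' -> MATCH
  Pos 6: window 'bcb' -> no
  Pos 7: window 'cb' -> no
  Pos 8: window 'b' -> no
Total matches: 2

2


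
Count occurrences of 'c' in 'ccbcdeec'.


Scanning 'ccbcdeec' for 'c':
  Position 0: 'c' -> MATCH (count: 1)
  Position 1: 'c' -> MATCH (count: 2)
  Position 3: 'c' -> MATCH (count: 3)
  Position 7: 'c' -> MATCH (count: 4)
Total occurrences of 'c': 4

4


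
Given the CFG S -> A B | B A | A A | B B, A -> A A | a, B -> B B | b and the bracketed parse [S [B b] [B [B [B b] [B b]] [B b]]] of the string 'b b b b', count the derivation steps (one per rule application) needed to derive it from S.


Every bracketed nonterminal node [X ...] in the tree is produced by exactly one rule application.
Reading the tree off as a leftmost derivation:
  Step 1: S  =>  B B   (applied S -> B B)
  Step 2: B B  =>  b B   (applied B -> b)
  Step 3: b B  =>  b B B   (applied B -> B B)
  Step 4: b B B  =>  b B B B   (applied B -> B B)
  Step 5: b B B B  =>  b b B B   (applied B -> b)
  Step 6: b b B B  =>  b b b B   (applied B -> b)
  Step 7: b b b B  =>  b b b b   (applied B -> b)
Final yield: b b b b
Total rewrite steps: 7

7


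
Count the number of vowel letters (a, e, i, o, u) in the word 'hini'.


Scanning each character of 'hini':
  Position 1: 'h' -> consonant (running count: 0)
  Position 2: 'i' -> vowel (running count: 1)
  Position 3: 'n' -> consonant (running count: 1)
  Position 4: 'i' -> vowel (running count: 2)
Total vowels: 2

2


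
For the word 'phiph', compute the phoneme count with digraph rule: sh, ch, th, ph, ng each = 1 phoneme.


Parsing 'phiph' greedily, digraphs first:
  'ph' -> digraph (1 consonant phoneme) (phonemes so far: 1)
  'i' -> vowel phoneme (phonemes so far: 2)
  'ph' -> digraph (1 consonant phoneme) (phonemes so far: 3)
Total phonemes: 3

3


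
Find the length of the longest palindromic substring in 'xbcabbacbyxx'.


Scanning 'xbcabbacbyxx' for palindromic substrings.
Substring at positions 1-8: 'bcabbacb'.
Check: reverse('bcabbacb') = 'bcabbacb' -> palindrome confirmed.
Neighbouring characters ('x' / 'y') break symmetry, so it cannot extend further.
No longer palindromic substring exists; longest length = 8

8


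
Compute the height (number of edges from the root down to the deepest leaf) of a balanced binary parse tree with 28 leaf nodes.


In a balanced binary tree with n leaves the deepest leaf is ceil(log2(n)) edges below the root.
log2(28) = 4.8074
ceil(4.8074) = 5
height (edges) = 5

5


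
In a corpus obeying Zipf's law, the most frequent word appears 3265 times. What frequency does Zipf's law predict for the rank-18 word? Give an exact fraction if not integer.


Zipf's law: freq(rank) = f1 / rank
f1 = 3265, rank = 18
freq = 3265 / 18
GCD(3265, 18) = 1
Simplified: 3265/18

3265/18


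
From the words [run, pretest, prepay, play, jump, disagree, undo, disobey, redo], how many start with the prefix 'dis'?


Checking each word for prefix 'dis':
  'run' -> no (count: 0)
  'pretest' -> no (count: 0)
  'prepay' -> no (count: 0)
  'play' -> no (count: 0)
  'jump' -> no (count: 0)
  'disagree' -> YES, starts with 'dis' (count: 1)
  'undo' -> no (count: 1)
  'disobey' -> YES, starts with 'dis' (count: 2)
  'redo' -> no (count: 2)
Total with prefix 'dis': 2

2


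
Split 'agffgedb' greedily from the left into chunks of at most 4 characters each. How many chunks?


'agffgedb' has 8 characters.
Chunking with max size 4:
  Chunk 1: 'agff' (positions 0-3)
  Chunk 2: 'gedb' (positions 4-7)
Total chunks: ceil(8 / 4) = 2

2


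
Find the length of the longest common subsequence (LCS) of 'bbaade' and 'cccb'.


DP table for LCS of 'bbaade' and 'cccb':
       c  c  c  b
    0  0  0  0  0
  b 0  0  0  0  1
  b 0  0  0  0  1
  a 0  0  0  0  1
  a 0  0  0  0  1
  d 0  0  0  0  1
  e 0  0  0  0  1
LCS: 'b'
LCS length = 1

1


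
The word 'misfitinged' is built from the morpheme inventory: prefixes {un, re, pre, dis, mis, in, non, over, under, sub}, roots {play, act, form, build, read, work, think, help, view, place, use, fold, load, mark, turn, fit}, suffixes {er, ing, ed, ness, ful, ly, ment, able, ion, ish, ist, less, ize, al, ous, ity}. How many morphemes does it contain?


Segmenting 'misfitinged' against the inventory:
  'mis' -> prefix (morpheme 1)
  'fit' -> root (morpheme 2)
  'ing' -> suffix (morpheme 3)
  'ed' -> suffix (morpheme 4)
Total morphemes: 4

4


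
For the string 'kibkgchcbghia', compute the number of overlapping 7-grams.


String 'kibkgchcbghia' has length L = 13.
Number of overlapping n-grams = L - n + 1
Substituting: 13 - 7 + 1 = 7

7


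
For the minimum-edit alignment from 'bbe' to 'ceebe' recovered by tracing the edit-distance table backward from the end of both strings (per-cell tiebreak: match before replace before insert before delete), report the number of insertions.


Edit distance = 3. Backtracking from cell (3, 5) with preference match > replace > insert > delete,
then listing the resulting alignment 'bbe' -> 'ceebe' left to right:
  Step 1: insert 'c' [insertion #1]
  Step 2: insert 'e' [insertion #2]
  Step 3: replace b->e
  Step 4: keep 'b'
  Step 5: keep 'e'
Total insertions: 2

2


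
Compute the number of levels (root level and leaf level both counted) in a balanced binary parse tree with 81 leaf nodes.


In a balanced binary tree with n leaves the deepest leaf is ceil(log2(n)) edges below the root,
so counting node levels inclusive of root and leaves gives ceil(log2(n)) + 1 levels.
log2(81) = 6.3399
ceil(6.3399) = 7
levels = 7 + 1 = 8

8


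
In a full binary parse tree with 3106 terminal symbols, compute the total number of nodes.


Leaf nodes (terminals): 3106
Internal nodes = n - 1 = 3106 - 1 = 3105
Total = leaves + internal = 3106 + 3105 = 6211

6211


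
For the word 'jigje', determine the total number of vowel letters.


Scanning each character of 'jigje':
  Position 1: 'j' -> consonant (running count: 0)
  Position 2: 'i' -> vowel (running count: 1)
  Position 3: 'g' -> consonant (running count: 1)
  Position 4: 'j' -> consonant (running count: 1)
  Position 5: 'e' -> vowel (running count: 2)
Total vowels: 2

2


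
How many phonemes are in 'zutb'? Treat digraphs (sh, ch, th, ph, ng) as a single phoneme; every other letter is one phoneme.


Parsing 'zutb' greedily, digraphs first:
  'z' -> consonant phoneme (phonemes so far: 1)
  'u' -> vowel phoneme (phonemes so far: 2)
  't' -> consonant phoneme (phonemes so far: 3)
  'b' -> consonant phoneme (phonemes so far: 4)
Total phonemes: 4

4


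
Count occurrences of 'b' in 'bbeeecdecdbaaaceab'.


Scanning 'bbeeecdecdbaaaceab' for 'b':
  Position 0: 'b' -> MATCH (count: 1)
  Position 1: 'b' -> MATCH (count: 2)
  Position 10: 'b' -> MATCH (count: 3)
  Position 17: 'b' -> MATCH (count: 4)
Total occurrences of 'b': 4

4


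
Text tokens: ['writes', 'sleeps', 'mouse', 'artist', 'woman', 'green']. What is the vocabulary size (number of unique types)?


Listing all tokens and tracking unique types:
  Token 1: 'writes' -> NEW (unique so far: 1)
  Token 2: 'sleeps' -> NEW (unique so far: 2)
  Token 3: 'mouse' -> NEW (unique so far: 3)
  Token 4: 'artist' -> NEW (unique so far: 4)
  Token 5: 'woman' -> NEW (unique so far: 5)
  Token 6: 'green' -> NEW (unique so far: 6)
Unique types: ('artist', 'green', 'mouse', 'sleeps', 'woman', 'writes')
Vocabulary size: 6

6


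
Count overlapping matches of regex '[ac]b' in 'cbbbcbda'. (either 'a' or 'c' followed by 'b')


Pattern: [ac]b means either 'a' or 'c' followed by 'b'.
Scanning 'cbbbcbda' position-by-position:
  Pos 0: window 'cb' -> MATCH
  Pos 1: window 'bb' -> no
  Pos 2: window 'bb' -> no
  Pos 3: window 'bc' -> no
  Pos 4: window 'cb' -> MATCH
  Pos 5: window 'bd' -> no
  Pos 6: window 'da' -> no
  Pos 7: window 'a' -> no
Total matches: 2

2


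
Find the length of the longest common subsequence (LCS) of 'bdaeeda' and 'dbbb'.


DP table for LCS of 'bdaeeda' and 'dbbb':
       d  b  b  b
    0  0  0  0  0
  b 0  0  1  1  1
  d 0  1  1  1  1
  a 0  1  1  1  1
  e 0  1  1  1  1
  e 0  1  1  1  1
  d 0  1  1  1  1
  a 0  1  1  1  1
LCS: 'b'
LCS length = 1

1


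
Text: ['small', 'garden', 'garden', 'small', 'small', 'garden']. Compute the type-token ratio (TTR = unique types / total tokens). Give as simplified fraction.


Tokens: 6
Unique types: ('garden', 'small') = 2
TTR = 2/6
Simplify: divide both by 2 -> 1/3
TTR = 1/3

1/3


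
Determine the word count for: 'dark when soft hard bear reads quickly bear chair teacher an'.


Counting words by splitting on spaces:
  Word 1: 'dark'
  Word 2: 'when'
  Word 3: 'soft'
  Word 4: 'hard'
  Word 5: 'bear'
  Word 6: 'reads'
  Word 7: 'quickly'
  Word 8: 'bear'
  Word 9: 'chair'
  Word 10: 'teacher'
  Word 11: 'an'
Total words: 11

11


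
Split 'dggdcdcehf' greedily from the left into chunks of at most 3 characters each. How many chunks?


'dggdcdcehf' has 10 characters.
Chunking with max size 3:
  Chunk 1: 'dgg' (positions 0-2)
  Chunk 2: 'dcd' (positions 3-5)
  Chunk 3: 'ceh' (positions 6-8)
  Chunk 4: 'f' (positions 9-9)
Total chunks: ceil(10 / 3) = 4

4


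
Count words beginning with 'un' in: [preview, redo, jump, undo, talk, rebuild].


Checking each word for prefix 'un':
  'preview' -> no (count: 0)
  'redo' -> no (count: 0)
  'jump' -> no (count: 0)
  'undo' -> YES, starts with 'un' (count: 1)
  'talk' -> no (count: 1)
  'rebuild' -> no (count: 1)
Total with prefix 'un': 1

1


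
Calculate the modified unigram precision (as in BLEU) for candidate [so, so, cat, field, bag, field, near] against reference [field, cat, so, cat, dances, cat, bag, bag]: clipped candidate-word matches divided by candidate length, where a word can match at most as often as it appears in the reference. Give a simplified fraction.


Reference word counts: {'bag': 2, 'cat': 3, 'dances': 1, 'field': 1, 'so': 1}
Checking each candidate word (with clipping):
  'so' -> in reference (ref count 1, used 1/1) -> match (matches: 1)
  'so' -> ref count 1 already used up (1/1) -> clipped, no match (matches: 1)
  'cat' -> in reference (ref count 3, used 1/3) -> match (matches: 2)
  'field' -> in reference (ref count 1, used 1/1) -> match (matches: 3)
  'bag' -> in reference (ref count 2, used 1/2) -> match (matches: 4)
  'field' -> ref count 1 already used up (1/1) -> clipped, no match (matches: 4)
  'near' -> not in reference -> no match (matches: 4)
Clipped matches: 4, Candidate length: 7
Precision = 4/7

4/7


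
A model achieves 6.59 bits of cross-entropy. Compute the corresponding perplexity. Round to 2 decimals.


Perplexity formula: PP = 2^H
H = 6.59
PP = 2^6.59
Decompose: 2^6.59 = 2^6 * 2^0.59
2^6 = 64, 2^0.59 ~ 1.5052467
PP ~ 64 * 1.5052467 = 96.3357888
Rounded to 2 decimals: 96.34

96.34


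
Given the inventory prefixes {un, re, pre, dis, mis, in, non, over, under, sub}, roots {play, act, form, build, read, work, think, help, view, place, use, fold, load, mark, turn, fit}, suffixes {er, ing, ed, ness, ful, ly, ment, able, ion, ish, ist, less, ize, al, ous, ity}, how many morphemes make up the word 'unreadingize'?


Segmenting 'unreadingize' against the inventory:
  'un' -> prefix (morpheme 1)
  'read' -> root (morpheme 2)
  'ing' -> suffix (morpheme 3)
  'ize' -> suffix (morpheme 4)
Total morphemes: 4

4


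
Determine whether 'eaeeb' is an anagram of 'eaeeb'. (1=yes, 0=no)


Sort characters of 'eaeeb': 'abeee'
Sort characters of 'eaeeb': 'abeee'
Sorted forms match -> they ARE anagrams
Result: 1

1


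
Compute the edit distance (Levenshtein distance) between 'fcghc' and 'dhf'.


Building DP table for s1='fcghc' (len 5) and s2='dhf' (len 3):
       d  h  f
    0  1  2  3
  f 1  1  2  2
  c 2  2  2  3
  g 3  3  3  3
  h 4  4  3  4
  c 5  5  4  4
Edit distance = dp[5][3] = 4

4


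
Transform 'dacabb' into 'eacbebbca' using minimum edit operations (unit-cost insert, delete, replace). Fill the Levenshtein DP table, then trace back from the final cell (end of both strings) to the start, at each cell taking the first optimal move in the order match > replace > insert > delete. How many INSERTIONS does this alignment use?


Edit distance = 5. Backtracking from cell (6, 9) with preference match > replace > insert > delete,
then listing the resulting alignment 'dacabb' -> 'eacbebbca' left to right:
  Step 1: replace d->e
  Step 2: keep 'a'
  Step 3: keep 'c'
  Step 4: insert 'b' [insertion #1]
  Step 5: replace a->e
  Step 6: keep 'b'
  Step 7: keep 'b'
  Step 8: insert 'c' [insertion #2]
  Step 9: insert 'a' [insertion #3]
Total insertions: 3

3


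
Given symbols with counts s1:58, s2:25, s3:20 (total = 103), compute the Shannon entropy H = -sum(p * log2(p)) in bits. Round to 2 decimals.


Computing entropy H = -sum(p_i * log2(p_i)):
  s1: p = 58/103 = 0.5631, -p*log2(p) = 0.4665
  s2: p = 25/103 = 0.2427, -p*log2(p) = 0.4958
  s3: p = 20/103 = 0.1942, -p*log2(p) = 0.4591
H = sum of terms = 1.4214
Rounded to 2 decimals: 1.42

1.42


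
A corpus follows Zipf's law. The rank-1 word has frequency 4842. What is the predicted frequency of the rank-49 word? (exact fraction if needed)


Zipf's law: freq(rank) = f1 / rank
f1 = 4842, rank = 49
freq = 4842 / 49
GCD(4842, 49) = 1
Simplified: 4842/49

4842/49


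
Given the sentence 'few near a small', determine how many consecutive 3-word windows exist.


Word trigrams from [4] words:
  Trigram 1: (few near a)
  Trigram 2: (near a small)
Total word trigrams: 4 - 2 = 2

2


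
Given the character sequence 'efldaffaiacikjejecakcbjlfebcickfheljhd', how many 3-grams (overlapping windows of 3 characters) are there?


String 'efldaffaiacikjejecakcbjlfebcickfheljhd' has length L = 38.
Number of overlapping n-grams = L - n + 1
Substituting: 38 - 3 + 1 = 36

36


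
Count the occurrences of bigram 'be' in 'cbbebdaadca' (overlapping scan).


Scanning 'cbbebdaadca' for bigram 'be':
  Position 0: 'cb' -> no
  Position 1: 'bb' -> no
  Position 2: 'be' -> MATCH
  Position 3: 'eb' -> no
  Position 4: 'bd' -> no
  Position 5: 'da' -> no
  Position 6: 'aa' -> no
  Position 7: 'ad' -> no
  Position 8: 'dc' -> no
  Position 9: 'ca' -> no
Total matches: 1

1


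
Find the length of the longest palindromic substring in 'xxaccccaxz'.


Scanning 'xxaccccaxz' for palindromic substrings.
Substring at positions 1-8: 'xaccccax'.
Check: reverse('xaccccax') = 'xaccccax' -> palindrome confirmed.
Neighbouring characters ('x' / 'z') break symmetry, so it cannot extend further.
No longer palindromic substring exists; longest length = 8

8


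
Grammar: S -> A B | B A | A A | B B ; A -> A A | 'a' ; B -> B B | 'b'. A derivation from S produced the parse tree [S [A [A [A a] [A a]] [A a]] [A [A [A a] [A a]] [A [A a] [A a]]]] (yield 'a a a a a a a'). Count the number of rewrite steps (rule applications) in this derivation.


Every bracketed nonterminal node [X ...] in the tree is produced by exactly one rule application.
Reading the tree off as a leftmost derivation:
  Step 1: S  =>  A A   (applied S -> A A)
  Step 2: A A  =>  A A A   (applied A -> A A)
  Step 3: A A A  =>  A A A A   (applied A -> A A)
  Step 4: A A A A  =>  a A A A   (applied A -> a)
  Step 5: a A A A  =>  a a A A   (applied A -> a)
  Step 6: a a A A  =>  a a a A   (applied A -> a)
  Step 7: a a a A  =>  a a a A A   (applied A -> A A)
  Step 8: a a a A A  =>  a a a A A A   (applied A -> A A)
  Step 9: a a a A A A  =>  a a a a A A   (applied A -> a)
  Step 10: a a a a A A  =>  a a a a a A   (applied A -> a)
  Step 11: a a a a a A  =>  a a a a a A A   (applied A -> A A)
  Step 12: a a a a a A A  =>  a a a a a a A   (applied A -> a)
  Step 13: a a a a a a A  =>  a a a a a a a   (applied A -> a)
Final yield: a a a a a a a
Total rewrite steps: 13

13


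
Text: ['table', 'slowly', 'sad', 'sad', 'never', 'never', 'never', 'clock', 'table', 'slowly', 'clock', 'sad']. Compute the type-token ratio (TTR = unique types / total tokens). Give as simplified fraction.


Tokens: 12
Unique types: ('clock', 'never', 'sad', 'slowly', 'table') = 5
TTR = 5/12
Already in lowest terms.

5/12


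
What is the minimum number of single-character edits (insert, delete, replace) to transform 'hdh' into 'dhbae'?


Building DP table for s1='hdh' (len 3) and s2='dhbae' (len 5):
       d  h  b  a  e
    0  1  2  3  4  5
  h 1  1  1  2  3  4
  d 2  1  2  2  3  4
  h 3  2  1  2  3  4
Edit distance = dp[3][5] = 4

4


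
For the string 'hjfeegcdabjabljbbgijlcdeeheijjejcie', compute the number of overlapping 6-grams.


String 'hjfeegcdabjabljbbgijlcdeeheijjejcie' has length L = 35.
Number of overlapping n-grams = L - n + 1
Substituting: 35 - 6 + 1 = 30

30


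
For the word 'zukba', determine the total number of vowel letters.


Scanning each character of 'zukba':
  Position 1: 'z' -> consonant (running count: 0)
  Position 2: 'u' -> vowel (running count: 1)
  Position 3: 'k' -> consonant (running count: 1)
  Position 4: 'b' -> consonant (running count: 1)
  Position 5: 'a' -> vowel (running count: 2)
Total vowels: 2

2


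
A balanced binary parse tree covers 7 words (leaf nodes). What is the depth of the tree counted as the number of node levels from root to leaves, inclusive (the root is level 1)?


In a balanced binary tree with n leaves the deepest leaf is ceil(log2(n)) edges below the root,
so counting node levels inclusive of root and leaves gives ceil(log2(n)) + 1 levels.
log2(7) = 2.8074
ceil(2.8074) = 3
levels = 3 + 1 = 4

4


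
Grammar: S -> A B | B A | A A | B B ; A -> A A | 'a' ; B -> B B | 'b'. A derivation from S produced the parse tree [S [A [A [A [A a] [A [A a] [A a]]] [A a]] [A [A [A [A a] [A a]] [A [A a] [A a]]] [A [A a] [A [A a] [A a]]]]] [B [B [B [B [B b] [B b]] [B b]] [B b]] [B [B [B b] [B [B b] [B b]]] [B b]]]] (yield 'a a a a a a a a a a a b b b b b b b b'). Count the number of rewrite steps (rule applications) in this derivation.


Every bracketed nonterminal node [X ...] in the tree is produced by exactly one rule application.
Reading the tree off as a leftmost derivation:
  Step 1: S  =>  A B   (applied S -> A B)
  Step 2: A B  =>  A A B   (applied A -> A A)
  Step 3: A A B  =>  A A A B   (applied A -> A A)
  Step 4: A A A B  =>  A A A A B   (applied A -> A A)
  Step 5: A A A A B  =>  a A A A B   (applied A -> a)
  Step 6: a A A A B  =>  a A A A A B   (applied A -> A A)
  Step 7: a A A A A B  =>  a a A A A B   (applied A -> a)
  Step 8: a a A A A B  =>  a a a A A B   (applied A -> a)
  Step 9: a a a A A B  =>  a a a a A B   (applied A -> a)
  Step 10: a a a a A B  =>  a a a a A A B   (applied A -> A A)
  Step 11: a a a a A A B  =>  a a a a A A A B   (applied A -> A A)
  Step 12: a a a a A A A B  =>  a a a a A A A A B   (applied A -> A A)
  Step 13: a a a a A A A A B  =>  a a a a a A A A B   (applied A -> a)
  Step 14: a a a a a A A A B  =>  a a a a a a A A B   (applied A -> a)
  Step 15: a a a a a a A A B  =>  a a a a a a A A A B   (applied A -> A A)
  Step 16: a a a a a a A A A B  =>  a a a a a a a A A B   (applied A -> a)
  Step 17: a a a a a a a A A B  =>  a a a a a a a a A B   (applied A -> a)
  Step 18: a a a a a a a a A B  =>  a a a a a a a a A A B   (applied A -> A A)
  Step 19: a a a a a a a a A A B  =>  a a a a a a a a a A B   (applied A -> a)
  Step 20: a a a a a a a a a A B  =>  a a a a a a a a a A A B   (applied A -> A A)
  Step 21: a a a a a a a a a A A B  =>  a a a a a a a a a a A B   (applied A -> a)
  Step 22: a a a a a a a a a a A B  =>  a a a a a a a a a a a B   (applied A -> a)
  Step 23: a a a a a a a a a a a B  =>  a a a a a a a a a a a B B   (applied B -> B B)
  Step 24: a a a a a a a a a a a B B  =>  a a a a a a a a a a a B B B   (applied B -> B B)
  Step 25: a a a a a a a a a a a B B B  =>  a a a a a a a a a a a B B B B   (applied B -> B B)
  Step 26: a a a a a a a a a a a B B B B  =>  a a a a a a a a a a a B B B B B   (applied B -> B B)
  Step 27: a a a a a a a a a a a B B B B B  =>  a a a a a a a a a a a b B B B B   (applied B -> b)
  Step 28: a a a a a a a a a a a b B B B B  =>  a a a a a a a a a a a b b B B B   (applied B -> b)
  Step 29: a a a a a a a a a a a b b B B B  =>  a a a a a a a a a a a b b b B B   (applied B -> b)
  Step 30: a a a a a a a a a a a b b b B B  =>  a a a a a a a a a a a b b b b B   (applied B -> b)
  Step 31: a a a a a a a a a a a b b b b B  =>  a a a a a a a a a a a b b b b B B   (applied B -> B B)
  Step 32: a a a a a a a a a a a b b b b B B  =>  a a a a a a a a a a a b b b b B B B   (applied B -> B B)
  Step 33: a a a a a a a a a a a b b b b B B B  =>  a a a a a a a a a a a b b b b b B B   (applied B -> b)
  Step 34: a a a a a a a a a a a b b b b b B B  =>  a a a a a a a a a a a b b b b b B B B   (applied B -> B B)
  Step 35: a a a a a a a a a a a b b b b b B B B  =>  a a a a a a a a a a a b b b b b b B B   (applied B -> b)
  Step 36: a a a a a a a a a a a b b b b b b B B  =>  a a a a a a a a a a a b b b b b b b B   (applied B -> b)
  Step 37: a a a a a a a a a a a b b b b b b b B  =>  a a a a a a a a a a a b b b b b b b b   (applied B -> b)
Final yield: a a a a a a a a a a a b b b b b b b b
Total rewrite steps: 37

37


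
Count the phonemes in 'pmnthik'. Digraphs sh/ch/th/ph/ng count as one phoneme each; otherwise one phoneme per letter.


Parsing 'pmnthik' greedily, digraphs first:
  'p' -> consonant phoneme (phonemes so far: 1)
  'm' -> consonant phoneme (phonemes so far: 2)
  'n' -> consonant phoneme (phonemes so far: 3)
  'th' -> digraph (1 consonant phoneme) (phonemes so far: 4)
  'i' -> vowel phoneme (phonemes so far: 5)
  'k' -> consonant phoneme (phonemes so far: 6)
Total phonemes: 6

6


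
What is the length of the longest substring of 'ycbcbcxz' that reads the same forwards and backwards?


Scanning 'ycbcbcxz' for palindromic substrings.
Substring at positions 1-5: 'cbcbc'.
Check: reverse('cbcbc') = 'cbcbc' -> palindrome confirmed.
Neighbouring characters ('y' / 'x') break symmetry, so it cannot extend further.
No longer palindromic substring exists; longest length = 5

5


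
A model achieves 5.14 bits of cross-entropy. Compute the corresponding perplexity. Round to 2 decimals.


Perplexity formula: PP = 2^H
H = 5.14
PP = 2^5.14
Decompose: 2^5.14 = 2^5 * 2^0.14
2^5 = 32, 2^0.14 ~ 1.1019051
PP ~ 32 * 1.1019051 = 35.2609632
Rounded to 2 decimals: 35.26

35.26


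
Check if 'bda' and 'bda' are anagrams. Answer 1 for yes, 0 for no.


Sort characters of 'bda': 'abd'
Sort characters of 'bda': 'abd'
Sorted forms match -> they ARE anagrams
Result: 1

1


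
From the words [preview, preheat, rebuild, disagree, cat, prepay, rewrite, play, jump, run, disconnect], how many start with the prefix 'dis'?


Checking each word for prefix 'dis':
  'preview' -> no (count: 0)
  'preheat' -> no (count: 0)
  'rebuild' -> no (count: 0)
  'disagree' -> YES, starts with 'dis' (count: 1)
  'cat' -> no (count: 1)
  'prepay' -> no (count: 1)
  'rewrite' -> no (count: 1)
  'play' -> no (count: 1)
  'jump' -> no (count: 1)
  'run' -> no (count: 1)
  'disconnect' -> YES, starts with 'dis' (count: 2)
Total with prefix 'dis': 2

2


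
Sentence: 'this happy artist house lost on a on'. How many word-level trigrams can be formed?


Word trigrams from [8] words:
  Trigram 1: (this happy artist)
  Trigram 2: (happy artist house)
  Trigram 3: (artist house lost)
  Trigram 4: (house lost on)
  Trigram 5: (lost on a)
  Trigram 6: (on a on)
Total word trigrams: 8 - 2 = 6

6


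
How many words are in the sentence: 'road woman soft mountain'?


Counting words by splitting on spaces:
  Word 1: 'road'
  Word 2: 'woman'
  Word 3: 'soft'
  Word 4: 'mountain'
Total words: 4

4


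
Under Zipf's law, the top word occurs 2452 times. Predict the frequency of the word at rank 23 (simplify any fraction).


Zipf's law: freq(rank) = f1 / rank
f1 = 2452, rank = 23
freq = 2452 / 23
GCD(2452, 23) = 1
Simplified: 2452/23

2452/23


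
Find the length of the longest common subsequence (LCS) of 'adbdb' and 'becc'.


DP table for LCS of 'adbdb' and 'becc':
       b  e  c  c
    0  0  0  0  0
  a 0  0  0  0  0
  d 0  0  0  0  0
  b 0  1  1  1  1
  d 0  1  1  1  1
  b 0  1  1  1  1
LCS: 'b'
LCS length = 1

1


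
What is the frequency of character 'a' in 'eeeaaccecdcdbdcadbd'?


Scanning 'eeeaaccecdcdbdcadbd' for 'a':
  Position 3: 'a' -> MATCH (count: 1)
  Position 4: 'a' -> MATCH (count: 2)
  Position 15: 'a' -> MATCH (count: 3)
Total occurrences of 'a': 3

3


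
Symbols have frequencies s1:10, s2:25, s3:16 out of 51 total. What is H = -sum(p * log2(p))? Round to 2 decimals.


Computing entropy H = -sum(p_i * log2(p_i)):
  s1: p = 10/51 = 0.1961, -p*log2(p) = 0.4609
  s2: p = 25/51 = 0.4902, -p*log2(p) = 0.5042
  s3: p = 16/51 = 0.3137, -p*log2(p) = 0.5247
H = sum of terms = 1.4898
Rounded to 2 decimals: 1.49

1.49


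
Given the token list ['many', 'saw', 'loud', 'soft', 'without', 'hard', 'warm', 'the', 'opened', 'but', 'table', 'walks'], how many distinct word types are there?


Listing all tokens and tracking unique types:
  Token 1: 'many' -> NEW (unique so far: 1)
  Token 2: 'saw' -> NEW (unique so far: 2)
  Token 3: 'loud' -> NEW (unique so far: 3)
  Token 4: 'soft' -> NEW (unique so far: 4)
  Token 5: 'without' -> NEW (unique so far: 5)
  Token 6: 'hard' -> NEW (unique so far: 6)
  Token 7: 'warm' -> NEW (unique so far: 7)
  Token 8: 'the' -> NEW (unique so far: 8)
  Token 9: 'opened' -> NEW (unique so far: 9)
  Token 10: 'but' -> NEW (unique so far: 10)
  Token 11: 'table' -> NEW (unique so far: 11)
  Token 12: 'walks' -> NEW (unique so far: 12)
Unique types: ('but', 'hard', 'loud', 'many', 'opened', 'saw', 'soft', 'table', 'the', 'walks', 'warm', 'without')
Vocabulary size: 12

12


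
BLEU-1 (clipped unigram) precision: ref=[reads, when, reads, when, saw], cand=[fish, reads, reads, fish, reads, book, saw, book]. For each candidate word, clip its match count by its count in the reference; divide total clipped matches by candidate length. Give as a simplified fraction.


Reference word counts: {'reads': 2, 'saw': 1, 'when': 2}
Checking each candidate word (with clipping):
  'fish' -> not in reference -> no match (matches: 0)
  'reads' -> in reference (ref count 2, used 1/2) -> match (matches: 1)
  'reads' -> in reference (ref count 2, used 2/2) -> match (matches: 2)
  'fish' -> not in reference -> no match (matches: 2)
  'reads' -> ref count 2 already used up (2/2) -> clipped, no match (matches: 2)
  'book' -> not in reference -> no match (matches: 2)
  'saw' -> in reference (ref count 1, used 1/1) -> match (matches: 3)
  'book' -> not in reference -> no match (matches: 3)
Clipped matches: 3, Candidate length: 8
Precision = 3/8

3/8


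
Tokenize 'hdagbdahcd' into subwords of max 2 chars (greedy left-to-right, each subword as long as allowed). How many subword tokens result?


'hdagbdahcd' has 10 characters.
Chunking with max size 2:
  Chunk 1: 'hd' (positions 0-1)
  Chunk 2: 'ag' (positions 2-3)
  Chunk 3: 'bd' (positions 4-5)
  Chunk 4: 'ah' (positions 6-7)
  Chunk 5: 'cd' (positions 8-9)
Total chunks: ceil(10 / 2) = 5

5


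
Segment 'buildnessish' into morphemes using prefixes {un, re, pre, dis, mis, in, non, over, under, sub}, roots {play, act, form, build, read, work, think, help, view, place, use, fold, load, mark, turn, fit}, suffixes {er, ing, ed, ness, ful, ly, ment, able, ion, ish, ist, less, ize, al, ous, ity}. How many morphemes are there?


Segmenting 'buildnessish' against the inventory:
  'build' -> root (morpheme 1)
  'ness' -> suffix (morpheme 2)
  'ish' -> suffix (morpheme 3)
Total morphemes: 3

3


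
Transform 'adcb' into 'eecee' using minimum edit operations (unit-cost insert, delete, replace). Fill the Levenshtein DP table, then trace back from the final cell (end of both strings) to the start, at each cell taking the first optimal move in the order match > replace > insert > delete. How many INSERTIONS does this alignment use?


Edit distance = 4. Backtracking from cell (4, 5) with preference match > replace > insert > delete,
then listing the resulting alignment 'adcb' -> 'eecee' left to right:
  Step 1: replace a->e
  Step 2: replace d->e
  Step 3: keep 'c'
  Step 4: insert 'e' [insertion #1]
  Step 5: replace b->e
Total insertions: 1

1


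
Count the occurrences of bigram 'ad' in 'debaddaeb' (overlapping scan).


Scanning 'debaddaeb' for bigram 'ad':
  Position 0: 'de' -> no
  Position 1: 'eb' -> no
  Position 2: 'ba' -> no
  Position 3: 'ad' -> MATCH
  Position 4: 'dd' -> no
  Position 5: 'da' -> no
  Position 6: 'ae' -> no
  Position 7: 'eb' -> no
Total matches: 1

1


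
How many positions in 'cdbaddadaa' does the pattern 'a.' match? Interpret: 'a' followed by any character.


Pattern: a. means 'a' followed by any character.
Scanning 'cdbaddadaa' position-by-position:
  Pos 0: window 'cd' -> no
  Pos 1: window 'db' -> no
  Pos 2: window 'ba' -> no
  Pos 3: window 'ad' -> MATCH
  Pos 4: window 'dd' -> no
  Pos 5: window 'da' -> no
  Pos 6: window 'ad' -> MATCH
  Pos 7: window 'da' -> no
  Pos 8: window 'aa' -> MATCH
  Pos 9: window 'a' -> no
Total matches: 3

3


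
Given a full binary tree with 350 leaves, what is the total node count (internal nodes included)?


Leaf nodes (terminals): 350
Internal nodes = n - 1 = 350 - 1 = 349
Total = leaves + internal = 350 + 349 = 699

699


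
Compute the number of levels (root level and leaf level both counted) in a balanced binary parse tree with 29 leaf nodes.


In a balanced binary tree with n leaves the deepest leaf is ceil(log2(n)) edges below the root,
so counting node levels inclusive of root and leaves gives ceil(log2(n)) + 1 levels.
log2(29) = 4.8580
ceil(4.8580) = 5
levels = 5 + 1 = 6

6


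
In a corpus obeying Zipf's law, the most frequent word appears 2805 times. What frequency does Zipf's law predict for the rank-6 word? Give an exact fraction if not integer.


Zipf's law: freq(rank) = f1 / rank
f1 = 2805, rank = 6
freq = 2805 / 6
GCD(2805, 6) = 3
Simplified: 935/2

935/2


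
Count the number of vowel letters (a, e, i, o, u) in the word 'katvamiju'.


Scanning each character of 'katvamiju':
  Position 1: 'k' -> consonant (running count: 0)
  Position 2: 'a' -> vowel (running count: 1)
  Position 3: 't' -> consonant (running count: 1)
  Position 4: 'v' -> consonant (running count: 1)
  Position 5: 'a' -> vowel (running count: 2)
  Position 6: 'm' -> consonant (running count: 2)
  Position 7: 'i' -> vowel (running count: 3)
  Position 8: 'j' -> consonant (running count: 3)
  Position 9: 'u' -> vowel (running count: 4)
Total vowels: 4

4


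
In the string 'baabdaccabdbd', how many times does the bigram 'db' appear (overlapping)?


Scanning 'baabdaccabdbd' for bigram 'db':
  Position 0: 'ba' -> no
  Position 1: 'aa' -> no
  Position 2: 'ab' -> no
  Position 3: 'bd' -> no
  Position 4: 'da' -> no
  Position 5: 'ac' -> no
  Position 6: 'cc' -> no
  Position 7: 'ca' -> no
  Position 8: 'ab' -> no
  Position 9: 'bd' -> no
  Position 10: 'db' -> MATCH
  Position 11: 'bd' -> no
Total matches: 1

1


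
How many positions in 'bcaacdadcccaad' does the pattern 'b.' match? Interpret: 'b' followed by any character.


Pattern: b. means 'b' followed by any character.
Scanning 'bcaacdadcccaad' position-by-position:
  Pos 0: window 'bc' -> MATCH
  Pos 1: window 'ca' -> no
  Pos 2: window 'aa' -> no
  Pos 3: window 'ac' -> no
  Pos 4: window 'cd' -> no
  Pos 5: window 'da' -> no
  Pos 6: window 'ad' -> no
  Pos 7: window 'dc' -> no
  Pos 8: window 'cc' -> no
  Pos 9: window 'cc' -> no
  Pos 10: window 'ca' -> no
  Pos 11: window 'aa' -> no
  Pos 12: window 'ad' -> no
  Pos 13: window 'd' -> no
Total matches: 1

1


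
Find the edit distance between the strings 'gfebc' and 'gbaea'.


Building DP table for s1='gfebc' (len 5) and s2='gbaea' (len 5):
       g  b  a  e  a
    0  1  2  3  4  5
  g 1  0  1  2  3  4
  f 2  1  1  2  3  4
  e 3  2  2  2  2  3
  b 4  3  2  3  3  3
  c 5  4  3  3  4  4
Edit distance = dp[5][5] = 4

4


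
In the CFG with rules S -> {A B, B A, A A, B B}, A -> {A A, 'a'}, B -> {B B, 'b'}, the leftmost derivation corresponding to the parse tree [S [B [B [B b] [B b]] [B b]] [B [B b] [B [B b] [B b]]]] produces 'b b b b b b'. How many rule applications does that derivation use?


Every bracketed nonterminal node [X ...] in the tree is produced by exactly one rule application.
Reading the tree off as a leftmost derivation:
  Step 1: S  =>  B B   (applied S -> B B)
  Step 2: B B  =>  B B B   (applied B -> B B)
  Step 3: B B B  =>  B B B B   (applied B -> B B)
  Step 4: B B B B  =>  b B B B   (applied B -> b)
  Step 5: b B B B  =>  b b B B   (applied B -> b)
  Step 6: b b B B  =>  b b b B   (applied B -> b)
  Step 7: b b b B  =>  b b b B B   (applied B -> B B)
  Step 8: b b b B B  =>  b b b b B   (applied B -> b)
  Step 9: b b b b B  =>  b b b b B B   (applied B -> B B)
  Step 10: b b b b B B  =>  b b b b b B   (applied B -> b)
  Step 11: b b b b b B  =>  b b b b b b   (applied B -> b)
Final yield: b b b b b b
Total rewrite steps: 11

11
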